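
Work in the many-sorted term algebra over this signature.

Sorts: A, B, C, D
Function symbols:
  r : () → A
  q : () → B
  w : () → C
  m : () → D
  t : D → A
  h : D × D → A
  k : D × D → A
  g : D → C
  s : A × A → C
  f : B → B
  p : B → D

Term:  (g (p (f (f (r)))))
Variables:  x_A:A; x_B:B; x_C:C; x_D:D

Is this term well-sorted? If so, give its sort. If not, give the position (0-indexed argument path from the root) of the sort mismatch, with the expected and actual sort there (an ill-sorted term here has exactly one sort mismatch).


ill-sorted at position [0, 0, 0, 0]: expected B, got A

        (r) : A
      (f (r)) : ✗ arg 0 at [0, 0, 0, 0] has sort A, expected B


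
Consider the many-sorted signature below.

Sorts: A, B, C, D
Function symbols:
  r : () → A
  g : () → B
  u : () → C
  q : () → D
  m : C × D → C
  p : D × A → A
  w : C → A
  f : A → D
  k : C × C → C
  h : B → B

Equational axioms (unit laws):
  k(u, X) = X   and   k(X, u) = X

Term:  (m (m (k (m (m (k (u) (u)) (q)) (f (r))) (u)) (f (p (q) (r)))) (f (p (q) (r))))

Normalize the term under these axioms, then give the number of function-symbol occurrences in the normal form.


size = 16

1. (m (m (k (m (m (k (u) (u)) (q)) (f (r))) (u)) (f (p (q) (r)))) (f (p (q) (r))))  →  (m (m (m (m (k (u) (u)) (q)) (f (r))) (f (p (q) (r)))) (f (p (q) (r))))
2. (m (m (m (m (k (u) (u)) (q)) (f (r))) (f (p (q) (r)))) (f (p (q) (r))))  →  (m (m (m (m (u) (q)) (f (r))) (f (p (q) (r)))) (f (p (q) (r))))
normal form: (m (m (m (m (u) (q)) (f (r))) (f (p (q) (r)))) (f (p (q) (r))))


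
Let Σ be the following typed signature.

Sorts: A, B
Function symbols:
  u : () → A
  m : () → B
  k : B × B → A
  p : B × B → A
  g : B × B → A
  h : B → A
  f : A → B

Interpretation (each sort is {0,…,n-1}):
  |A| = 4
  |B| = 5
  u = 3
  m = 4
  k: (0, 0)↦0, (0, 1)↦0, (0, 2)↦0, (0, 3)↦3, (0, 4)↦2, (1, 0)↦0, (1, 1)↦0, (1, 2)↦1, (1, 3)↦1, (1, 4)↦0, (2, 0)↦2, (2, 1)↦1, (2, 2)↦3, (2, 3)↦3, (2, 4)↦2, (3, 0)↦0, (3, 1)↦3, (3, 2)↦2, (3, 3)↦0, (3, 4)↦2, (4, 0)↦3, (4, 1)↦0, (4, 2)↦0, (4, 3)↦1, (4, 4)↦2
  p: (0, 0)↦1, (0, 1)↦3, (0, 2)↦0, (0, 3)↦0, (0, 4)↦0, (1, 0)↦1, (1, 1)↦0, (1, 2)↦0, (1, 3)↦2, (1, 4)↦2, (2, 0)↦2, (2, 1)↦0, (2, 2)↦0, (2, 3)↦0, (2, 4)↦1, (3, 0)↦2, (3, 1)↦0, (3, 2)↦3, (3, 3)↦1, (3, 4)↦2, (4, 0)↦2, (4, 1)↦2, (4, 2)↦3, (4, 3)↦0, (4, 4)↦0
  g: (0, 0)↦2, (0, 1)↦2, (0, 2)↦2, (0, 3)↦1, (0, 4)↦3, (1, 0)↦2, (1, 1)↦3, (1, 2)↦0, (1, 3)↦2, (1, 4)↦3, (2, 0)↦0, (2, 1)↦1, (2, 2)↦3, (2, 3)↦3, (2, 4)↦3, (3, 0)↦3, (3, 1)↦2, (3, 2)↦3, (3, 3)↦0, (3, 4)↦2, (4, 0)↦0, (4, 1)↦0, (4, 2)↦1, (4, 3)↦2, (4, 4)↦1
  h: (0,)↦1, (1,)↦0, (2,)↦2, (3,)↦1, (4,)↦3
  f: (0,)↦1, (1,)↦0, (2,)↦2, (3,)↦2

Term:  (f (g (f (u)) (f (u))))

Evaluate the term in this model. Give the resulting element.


value = 2

  u = 3
  (f (u)) = f(3,) = 2
  u = 3
  (f (u)) = f(3,) = 2
  (g (f (u)) (f (u))) = g(2, 2) = 3
  (f (g (f (u)) (f (u)))) = f(3,) = 2


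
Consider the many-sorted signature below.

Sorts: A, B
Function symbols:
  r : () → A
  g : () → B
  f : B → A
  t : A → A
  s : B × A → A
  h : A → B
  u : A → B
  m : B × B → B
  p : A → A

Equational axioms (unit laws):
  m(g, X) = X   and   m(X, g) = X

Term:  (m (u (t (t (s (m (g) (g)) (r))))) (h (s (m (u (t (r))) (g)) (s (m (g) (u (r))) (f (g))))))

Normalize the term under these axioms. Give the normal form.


normal form = (m (u (t (t (s (g) (r))))) (h (s (u (t (r))) (s (u (r)) (f (g))))))

1. (m (u (t (t (s (m (g) (g)) (r))))) (h (s (m (u (t (r))) (g)) (s (m (g) (u (r))) (f (g))))))  →  (m (u (t (t (s (g) (r))))) (h (s (m (u (t (r))) (g)) (s (m (g) (u (r))) (f (g))))))
2. (m (u (t (t (s (g) (r))))) (h (s (m (u (t (r))) (g)) (s (m (g) (u (r))) (f (g))))))  →  (m (u (t (t (s (g) (r))))) (h (s (u (t (r))) (s (m (g) (u (r))) (f (g))))))
3. (m (u (t (t (s (g) (r))))) (h (s (u (t (r))) (s (m (g) (u (r))) (f (g))))))  →  (m (u (t (t (s (g) (r))))) (h (s (u (t (r))) (s (u (r)) (f (g))))))


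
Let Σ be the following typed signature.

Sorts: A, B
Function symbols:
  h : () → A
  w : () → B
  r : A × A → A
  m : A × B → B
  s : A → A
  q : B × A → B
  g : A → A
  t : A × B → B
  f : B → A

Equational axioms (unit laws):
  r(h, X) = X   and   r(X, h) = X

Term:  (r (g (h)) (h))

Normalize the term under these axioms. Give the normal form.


1. (r (g (h)) (h))  →  (g (h))

normal form = (g (h))


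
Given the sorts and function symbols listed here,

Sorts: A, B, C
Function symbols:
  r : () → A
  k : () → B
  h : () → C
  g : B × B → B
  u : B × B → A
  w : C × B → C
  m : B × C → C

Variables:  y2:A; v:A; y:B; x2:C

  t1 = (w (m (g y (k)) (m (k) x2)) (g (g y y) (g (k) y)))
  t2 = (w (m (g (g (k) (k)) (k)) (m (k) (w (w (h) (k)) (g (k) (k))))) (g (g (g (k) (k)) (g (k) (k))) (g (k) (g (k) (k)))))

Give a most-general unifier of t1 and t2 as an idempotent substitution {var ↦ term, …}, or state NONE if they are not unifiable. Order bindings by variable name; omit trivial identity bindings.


{x2 ↦ (w (w (h) (k)) (g (k) (k))), y ↦ (g (k) (k))}


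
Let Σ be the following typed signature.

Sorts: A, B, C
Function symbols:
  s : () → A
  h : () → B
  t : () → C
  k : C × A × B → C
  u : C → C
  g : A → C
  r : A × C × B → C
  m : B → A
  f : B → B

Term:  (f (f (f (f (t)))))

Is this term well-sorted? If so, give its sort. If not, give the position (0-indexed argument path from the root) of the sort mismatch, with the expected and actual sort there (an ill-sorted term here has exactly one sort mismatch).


ill-sorted at position [0, 0, 0, 0]: expected B, got C

        (t) : C
      (f (t)) : ✗ arg 0 at [0, 0, 0, 0] has sort C, expected B


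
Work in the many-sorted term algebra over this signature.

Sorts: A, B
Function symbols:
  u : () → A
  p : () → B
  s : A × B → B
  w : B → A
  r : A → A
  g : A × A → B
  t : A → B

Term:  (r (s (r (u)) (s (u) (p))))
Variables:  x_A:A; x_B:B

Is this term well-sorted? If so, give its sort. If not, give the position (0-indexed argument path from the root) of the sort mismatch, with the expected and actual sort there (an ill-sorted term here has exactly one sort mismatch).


      (u) : A
    (r (u)) : A
      (u) : A
      (p) : B
    (s (u) (p)) : B
  (s (r (u)) (s (u) (p))) : B
(r (s (r (u)) (s (u) (p)))) : ✗ arg 0 at [0] has sort B, expected A

ill-sorted at position [0]: expected A, got B


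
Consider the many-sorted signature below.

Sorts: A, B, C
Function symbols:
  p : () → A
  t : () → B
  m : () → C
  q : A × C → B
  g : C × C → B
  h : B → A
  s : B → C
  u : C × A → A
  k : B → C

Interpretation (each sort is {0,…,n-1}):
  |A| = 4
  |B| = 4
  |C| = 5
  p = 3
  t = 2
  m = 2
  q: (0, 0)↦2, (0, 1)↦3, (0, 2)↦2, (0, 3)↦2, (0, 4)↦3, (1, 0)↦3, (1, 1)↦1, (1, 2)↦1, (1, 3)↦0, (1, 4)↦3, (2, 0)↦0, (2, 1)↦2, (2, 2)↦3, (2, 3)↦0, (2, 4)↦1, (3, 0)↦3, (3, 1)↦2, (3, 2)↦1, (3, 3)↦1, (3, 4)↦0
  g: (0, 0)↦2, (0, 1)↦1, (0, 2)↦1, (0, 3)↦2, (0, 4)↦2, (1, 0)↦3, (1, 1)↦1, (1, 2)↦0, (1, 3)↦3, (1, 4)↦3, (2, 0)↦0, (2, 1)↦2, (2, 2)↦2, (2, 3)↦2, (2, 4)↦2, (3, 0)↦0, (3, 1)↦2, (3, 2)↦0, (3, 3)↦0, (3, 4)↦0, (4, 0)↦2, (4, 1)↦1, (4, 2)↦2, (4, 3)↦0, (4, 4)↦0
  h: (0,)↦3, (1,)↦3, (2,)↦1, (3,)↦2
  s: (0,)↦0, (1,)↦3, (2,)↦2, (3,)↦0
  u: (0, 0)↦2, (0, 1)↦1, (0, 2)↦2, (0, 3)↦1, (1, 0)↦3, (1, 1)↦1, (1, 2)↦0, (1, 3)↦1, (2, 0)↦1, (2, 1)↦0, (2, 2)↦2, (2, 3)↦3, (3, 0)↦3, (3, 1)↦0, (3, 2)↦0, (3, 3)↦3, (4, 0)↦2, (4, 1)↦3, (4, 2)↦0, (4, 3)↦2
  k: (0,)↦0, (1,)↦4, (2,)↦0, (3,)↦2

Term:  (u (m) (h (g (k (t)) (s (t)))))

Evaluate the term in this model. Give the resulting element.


value = 3

  m = 2
  t = 2
  (k (t)) = k(2,) = 0
  t = 2
  (s (t)) = s(2,) = 2
  (g (k (t)) (s (t))) = g(0, 2) = 1
  (h (g (k (t)) (s (t)))) = h(1,) = 3
  (u (m) (h (g (k (t)) (s (t))))) = u(2, 3) = 3


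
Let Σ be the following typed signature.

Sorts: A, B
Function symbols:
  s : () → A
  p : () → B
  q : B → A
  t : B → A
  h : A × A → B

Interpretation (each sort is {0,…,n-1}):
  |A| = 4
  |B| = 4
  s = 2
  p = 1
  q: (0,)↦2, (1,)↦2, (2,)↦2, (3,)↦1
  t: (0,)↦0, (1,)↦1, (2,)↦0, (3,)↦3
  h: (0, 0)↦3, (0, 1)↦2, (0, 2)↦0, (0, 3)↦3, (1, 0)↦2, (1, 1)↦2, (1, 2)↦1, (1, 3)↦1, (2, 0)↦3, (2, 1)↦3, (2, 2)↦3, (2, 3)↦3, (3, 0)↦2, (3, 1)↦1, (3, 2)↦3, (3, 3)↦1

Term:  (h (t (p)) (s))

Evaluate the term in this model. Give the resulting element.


  p = 1
  (t (p)) = t(1,) = 1
  s = 2
  (h (t (p)) (s)) = h(1, 2) = 1

value = 1


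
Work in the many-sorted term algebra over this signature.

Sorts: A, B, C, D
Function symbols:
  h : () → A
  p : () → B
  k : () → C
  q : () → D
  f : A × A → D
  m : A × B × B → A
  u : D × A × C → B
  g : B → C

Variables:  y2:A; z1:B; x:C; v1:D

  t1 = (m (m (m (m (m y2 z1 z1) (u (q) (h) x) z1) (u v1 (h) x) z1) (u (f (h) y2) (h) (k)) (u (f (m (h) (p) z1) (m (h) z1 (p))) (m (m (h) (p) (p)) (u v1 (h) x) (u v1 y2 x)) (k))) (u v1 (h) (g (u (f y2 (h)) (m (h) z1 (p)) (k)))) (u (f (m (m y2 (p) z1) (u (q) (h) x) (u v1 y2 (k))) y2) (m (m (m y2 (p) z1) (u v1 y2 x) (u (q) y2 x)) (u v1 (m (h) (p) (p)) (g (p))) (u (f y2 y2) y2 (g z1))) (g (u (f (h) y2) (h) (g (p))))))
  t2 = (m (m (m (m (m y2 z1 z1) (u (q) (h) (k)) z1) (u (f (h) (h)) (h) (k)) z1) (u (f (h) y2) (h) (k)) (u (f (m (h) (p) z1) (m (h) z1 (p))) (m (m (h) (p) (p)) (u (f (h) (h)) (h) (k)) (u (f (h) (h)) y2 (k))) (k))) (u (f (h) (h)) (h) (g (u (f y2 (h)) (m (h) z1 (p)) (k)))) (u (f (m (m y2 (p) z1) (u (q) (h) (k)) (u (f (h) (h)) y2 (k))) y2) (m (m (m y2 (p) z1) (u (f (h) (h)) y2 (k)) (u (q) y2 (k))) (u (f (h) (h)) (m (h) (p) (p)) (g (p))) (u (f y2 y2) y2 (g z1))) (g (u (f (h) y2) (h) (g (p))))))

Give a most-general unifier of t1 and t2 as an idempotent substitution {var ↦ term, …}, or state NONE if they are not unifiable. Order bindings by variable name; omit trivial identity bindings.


{v1 ↦ (f (h) (h)), x ↦ (k)}


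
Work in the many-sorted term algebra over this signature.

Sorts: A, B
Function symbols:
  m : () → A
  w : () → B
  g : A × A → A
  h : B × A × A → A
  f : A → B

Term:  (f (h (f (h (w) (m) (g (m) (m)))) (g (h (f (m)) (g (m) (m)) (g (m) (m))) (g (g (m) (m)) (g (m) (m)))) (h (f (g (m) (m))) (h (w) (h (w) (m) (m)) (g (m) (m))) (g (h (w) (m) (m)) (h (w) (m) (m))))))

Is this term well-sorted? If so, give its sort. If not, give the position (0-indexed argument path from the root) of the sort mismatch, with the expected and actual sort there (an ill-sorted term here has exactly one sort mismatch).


well-sorted; sort = B

        (w) : B
        (m) : A
          (m) : A
          (m) : A
        (g (m) (m)) : A
      (h (w) (m) (g (m) (m))) : A
    (f (h (w) (m) (g (m) (m)))) : B
          (m) : A
        (f (m)) : B
          (m) : A
          (m) : A
        (g (m) (m)) : A
          (m) : A
          (m) : A
        (g (m) (m)) : A
      (h (f (m)) (g (m) (m)) (g (m) (m))) : A
          (m) : A
          (m) : A
        (g (m) (m)) : A
          (m) : A
          (m) : A
        (g (m) (m)) : A
      (g (g (m) (m)) (g (m) (m))) : A
    (g (h (f (m)) (g (m) (m)) (g (m) (m))) (g (g (m) (m)) (g (m) (m)))) : A
          (m) : A
          (m) : A
        (g (m) (m)) : A
      (f (g (m) (m))) : B
        (w) : B
          (w) : B
          (m) : A
          (m) : A
        (h (w) (m) (m)) : A
          (m) : A
          (m) : A
        (g (m) (m)) : A
      (h (w) (h (w) (m) (m)) (g (m) (m))) : A
          (w) : B
          (m) : A
          (m) : A
        (h (w) (m) (m)) : A
          (w) : B
          (m) : A
          (m) : A
        (h (w) (m) (m)) : A
      (g (h (w) (m) (m)) (h (w) (m) (m))) : A
    (h (f (g (m) (m))) (h (w) (h (w) (m) (m)) (g (m) (m))) (g (h (w) (m) (m)) (h (w) (m) (m)))) : A
  (h (f (h (w) (m) (g (m) (m)))) (g (h (f (m)) (g (m) (m)) (g (m) (m))) (g (g (m) (m)) (g (m) (m)))) (h (f (g (m) (m))) (h (w) (h (w) (m) (m)) (g (m) (m))) (g (h (w) (m) (m)) (h (w) (m) (m))))) : A
(f (h (f (h (w) (m) (g (m) (m)))) (g (h (f (m)) (g (m) (m)) (g (m) (m))) (g (g (m) (m)) (g (m) (m)))) (h (f (g (m) (m))) (h (w) (h (w) (m) (m)) (g (m) (m))) (g (h (w) (m) (m)) (h (w) (m) (m)))))) : B


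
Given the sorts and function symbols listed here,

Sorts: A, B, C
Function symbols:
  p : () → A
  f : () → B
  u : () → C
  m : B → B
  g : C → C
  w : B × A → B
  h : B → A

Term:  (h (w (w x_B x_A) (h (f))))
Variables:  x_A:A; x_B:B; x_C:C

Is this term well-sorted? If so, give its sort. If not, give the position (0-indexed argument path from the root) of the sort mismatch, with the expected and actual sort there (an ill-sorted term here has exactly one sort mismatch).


well-sorted; sort = A

      x_B : B
      x_A : A
    (w x_B x_A) : B
      (f) : B
    (h (f)) : A
  (w (w x_B x_A) (h (f))) : B
(h (w (w x_B x_A) (h (f)))) : A


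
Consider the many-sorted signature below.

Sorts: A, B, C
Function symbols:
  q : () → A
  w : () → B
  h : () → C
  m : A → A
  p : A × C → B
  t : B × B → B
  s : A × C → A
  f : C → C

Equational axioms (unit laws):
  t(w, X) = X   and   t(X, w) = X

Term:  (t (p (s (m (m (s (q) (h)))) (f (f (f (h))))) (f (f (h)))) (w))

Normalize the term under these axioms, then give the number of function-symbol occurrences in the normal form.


size = 14

1. (t (p (s (m (m (s (q) (h)))) (f (f (f (h))))) (f (f (h)))) (w))  →  (p (s (m (m (s (q) (h)))) (f (f (f (h))))) (f (f (h))))
normal form: (p (s (m (m (s (q) (h)))) (f (f (f (h))))) (f (f (h))))


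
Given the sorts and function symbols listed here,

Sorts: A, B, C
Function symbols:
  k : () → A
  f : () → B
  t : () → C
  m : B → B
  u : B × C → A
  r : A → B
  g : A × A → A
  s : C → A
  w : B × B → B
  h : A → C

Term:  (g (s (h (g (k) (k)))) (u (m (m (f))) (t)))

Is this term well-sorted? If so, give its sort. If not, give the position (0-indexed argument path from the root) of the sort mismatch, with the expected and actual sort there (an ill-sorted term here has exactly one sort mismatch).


        (k) : A
        (k) : A
      (g (k) (k)) : A
    (h (g (k) (k))) : C
  (s (h (g (k) (k)))) : A
        (f) : B
      (m (f)) : B
    (m (m (f))) : B
    (t) : C
  (u (m (m (f))) (t)) : A
(g (s (h (g (k) (k)))) (u (m (m (f))) (t))) : A

well-sorted; sort = A


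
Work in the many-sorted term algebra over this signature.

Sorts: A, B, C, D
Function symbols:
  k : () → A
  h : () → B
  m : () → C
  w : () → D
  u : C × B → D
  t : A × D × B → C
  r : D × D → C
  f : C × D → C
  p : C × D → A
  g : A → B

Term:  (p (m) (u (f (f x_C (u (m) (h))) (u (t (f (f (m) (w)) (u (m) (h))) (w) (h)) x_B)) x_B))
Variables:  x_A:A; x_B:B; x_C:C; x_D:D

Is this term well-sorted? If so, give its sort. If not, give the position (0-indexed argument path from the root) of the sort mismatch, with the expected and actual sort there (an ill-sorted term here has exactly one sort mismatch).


ill-sorted at position [1, 0, 1, 0, 0]: expected A, got C

  (m) : C
        x_C : C
          (m) : C
          (h) : B
        (u (m) (h)) : D
      (f x_C (u (m) (h))) : C
              (m) : C
              (w) : D
            (f (m) (w)) : C
              (m) : C
              (h) : B
            (u (m) (h)) : D
          (f (f (m) (w)) (u (m) (h))) : C
          (w) : D
          (h) : B
        (t (f (f (m) (w)) (u (m) (h))) (w) (h)) : ✗ arg 0 at [1, 0, 1, 0, 0] has sort C, expected A
        x_B : B
    x_B : B


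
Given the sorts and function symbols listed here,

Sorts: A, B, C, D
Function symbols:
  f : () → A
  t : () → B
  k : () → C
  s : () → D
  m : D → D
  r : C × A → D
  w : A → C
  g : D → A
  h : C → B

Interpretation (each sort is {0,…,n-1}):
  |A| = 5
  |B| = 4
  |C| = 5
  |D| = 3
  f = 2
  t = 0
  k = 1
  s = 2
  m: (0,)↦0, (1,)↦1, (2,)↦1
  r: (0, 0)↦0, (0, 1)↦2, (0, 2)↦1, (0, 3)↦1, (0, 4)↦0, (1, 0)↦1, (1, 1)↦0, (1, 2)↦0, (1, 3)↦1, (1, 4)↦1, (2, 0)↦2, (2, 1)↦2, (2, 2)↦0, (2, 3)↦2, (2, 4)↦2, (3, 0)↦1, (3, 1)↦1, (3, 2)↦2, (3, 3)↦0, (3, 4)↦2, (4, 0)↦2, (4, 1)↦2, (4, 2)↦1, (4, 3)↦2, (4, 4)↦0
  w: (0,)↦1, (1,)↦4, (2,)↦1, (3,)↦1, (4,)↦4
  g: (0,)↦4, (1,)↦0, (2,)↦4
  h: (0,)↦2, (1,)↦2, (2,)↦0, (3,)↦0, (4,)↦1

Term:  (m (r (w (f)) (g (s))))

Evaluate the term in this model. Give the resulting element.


  f = 2
  (w (f)) = w(2,) = 1
  s = 2
  (g (s)) = g(2,) = 4
  (r (w (f)) (g (s))) = r(1, 4) = 1
  (m (r (w (f)) (g (s)))) = m(1,) = 1

value = 1


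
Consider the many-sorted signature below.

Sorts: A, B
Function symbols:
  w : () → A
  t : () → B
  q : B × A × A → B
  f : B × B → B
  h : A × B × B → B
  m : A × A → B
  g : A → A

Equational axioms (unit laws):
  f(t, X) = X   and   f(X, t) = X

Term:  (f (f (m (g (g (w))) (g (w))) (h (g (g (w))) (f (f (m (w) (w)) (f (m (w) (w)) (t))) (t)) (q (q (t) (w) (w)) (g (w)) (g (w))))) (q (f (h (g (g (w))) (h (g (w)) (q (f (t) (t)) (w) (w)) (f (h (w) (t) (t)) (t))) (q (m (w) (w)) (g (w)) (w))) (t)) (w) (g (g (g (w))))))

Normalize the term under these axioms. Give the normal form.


1. (f (f (m (g (g (w))) (g (w))) (h (g (g (w))) (f (f (m (w) (w)) (f (m (w) (w)) (t))) (t)) (q (q (t) (w) (w)) (g (w)) (g (w))))) (q (f (h (g (g (w))) (h (g (w)) (q (f (t) (t)) (w) (w)) (f (h (w) (t) (t)) (t))) (q (m (w) (w)) (g (w)) (w))) (t)) (w) (g (g (g (w))))))  →  (f (f (m (g (g (w))) (g (w))) (h (g (g (w))) (f (m (w) (w)) (f (m (w) (w)) (t))) (q (q (t) (w) (w)) (g (w)) (g (w))))) (q (f (h (g (g (w))) (h (g (w)) (q (f (t) (t)) (w) (w)) (f (h (w) (t) (t)) (t))) (q (m (w) (w)) (g (w)) (w))) (t)) (w) (g (g (g (w))))))
2. (f (f (m (g (g (w))) (g (w))) (h (g (g (w))) (f (m (w) (w)) (f (m (w) (w)) (t))) (q (q (t) (w) (w)) (g (w)) (g (w))))) (q (f (h (g (g (w))) (h (g (w)) (q (f (t) (t)) (w) (w)) (f (h (w) (t) (t)) (t))) (q (m (w) (w)) (g (w)) (w))) (t)) (w) (g (g (g (w))))))  →  (f (f (m (g (g (w))) (g (w))) (h (g (g (w))) (f (m (w) (w)) (m (w) (w))) (q (q (t) (w) (w)) (g (w)) (g (w))))) (q (f (h (g (g (w))) (h (g (w)) (q (f (t) (t)) (w) (w)) (f (h (w) (t) (t)) (t))) (q (m (w) (w)) (g (w)) (w))) (t)) (w) (g (g (g (w))))))
3. (f (f (m (g (g (w))) (g (w))) (h (g (g (w))) (f (m (w) (w)) (m (w) (w))) (q (q (t) (w) (w)) (g (w)) (g (w))))) (q (f (h (g (g (w))) (h (g (w)) (q (f (t) (t)) (w) (w)) (f (h (w) (t) (t)) (t))) (q (m (w) (w)) (g (w)) (w))) (t)) (w) (g (g (g (w))))))  →  (f (f (m (g (g (w))) (g (w))) (h (g (g (w))) (f (m (w) (w)) (m (w) (w))) (q (q (t) (w) (w)) (g (w)) (g (w))))) (q (h (g (g (w))) (h (g (w)) (q (f (t) (t)) (w) (w)) (f (h (w) (t) (t)) (t))) (q (m (w) (w)) (g (w)) (w))) (w) (g (g (g (w))))))
4. (f (f (m (g (g (w))) (g (w))) (h (g (g (w))) (f (m (w) (w)) (m (w) (w))) (q (q (t) (w) (w)) (g (w)) (g (w))))) (q (h (g (g (w))) (h (g (w)) (q (f (t) (t)) (w) (w)) (f (h (w) (t) (t)) (t))) (q (m (w) (w)) (g (w)) (w))) (w) (g (g (g (w))))))  →  (f (f (m (g (g (w))) (g (w))) (h (g (g (w))) (f (m (w) (w)) (m (w) (w))) (q (q (t) (w) (w)) (g (w)) (g (w))))) (q (h (g (g (w))) (h (g (w)) (q (t) (w) (w)) (f (h (w) (t) (t)) (t))) (q (m (w) (w)) (g (w)) (w))) (w) (g (g (g (w))))))
5. (f (f (m (g (g (w))) (g (w))) (h (g (g (w))) (f (m (w) (w)) (m (w) (w))) (q (q (t) (w) (w)) (g (w)) (g (w))))) (q (h (g (g (w))) (h (g (w)) (q (t) (w) (w)) (f (h (w) (t) (t)) (t))) (q (m (w) (w)) (g (w)) (w))) (w) (g (g (g (w))))))  →  (f (f (m (g (g (w))) (g (w))) (h (g (g (w))) (f (m (w) (w)) (m (w) (w))) (q (q (t) (w) (w)) (g (w)) (g (w))))) (q (h (g (g (w))) (h (g (w)) (q (t) (w) (w)) (h (w) (t) (t))) (q (m (w) (w)) (g (w)) (w))) (w) (g (g (g (w))))))

normal form = (f (f (m (g (g (w))) (g (w))) (h (g (g (w))) (f (m (w) (w)) (m (w) (w))) (q (q (t) (w) (w)) (g (w)) (g (w))))) (q (h (g (g (w))) (h (g (w)) (q (t) (w) (w)) (h (w) (t) (t))) (q (m (w) (w)) (g (w)) (w))) (w) (g (g (g (w))))))


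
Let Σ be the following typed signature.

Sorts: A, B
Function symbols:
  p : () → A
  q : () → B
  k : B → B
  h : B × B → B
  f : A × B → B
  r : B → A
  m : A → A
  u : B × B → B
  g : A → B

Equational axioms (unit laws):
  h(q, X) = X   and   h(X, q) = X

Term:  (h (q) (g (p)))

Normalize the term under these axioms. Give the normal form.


1. (h (q) (g (p)))  →  (g (p))

normal form = (g (p))


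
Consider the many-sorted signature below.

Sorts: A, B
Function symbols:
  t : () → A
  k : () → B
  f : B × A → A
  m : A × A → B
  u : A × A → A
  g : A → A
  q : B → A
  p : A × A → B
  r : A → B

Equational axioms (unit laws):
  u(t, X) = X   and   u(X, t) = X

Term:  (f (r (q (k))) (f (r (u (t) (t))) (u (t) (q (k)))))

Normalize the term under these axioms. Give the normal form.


1. (f (r (q (k))) (f (r (u (t) (t))) (u (t) (q (k)))))  →  (f (r (q (k))) (f (r (t)) (u (t) (q (k)))))
2. (f (r (q (k))) (f (r (t)) (u (t) (q (k)))))  →  (f (r (q (k))) (f (r (t)) (q (k))))

normal form = (f (r (q (k))) (f (r (t)) (q (k))))


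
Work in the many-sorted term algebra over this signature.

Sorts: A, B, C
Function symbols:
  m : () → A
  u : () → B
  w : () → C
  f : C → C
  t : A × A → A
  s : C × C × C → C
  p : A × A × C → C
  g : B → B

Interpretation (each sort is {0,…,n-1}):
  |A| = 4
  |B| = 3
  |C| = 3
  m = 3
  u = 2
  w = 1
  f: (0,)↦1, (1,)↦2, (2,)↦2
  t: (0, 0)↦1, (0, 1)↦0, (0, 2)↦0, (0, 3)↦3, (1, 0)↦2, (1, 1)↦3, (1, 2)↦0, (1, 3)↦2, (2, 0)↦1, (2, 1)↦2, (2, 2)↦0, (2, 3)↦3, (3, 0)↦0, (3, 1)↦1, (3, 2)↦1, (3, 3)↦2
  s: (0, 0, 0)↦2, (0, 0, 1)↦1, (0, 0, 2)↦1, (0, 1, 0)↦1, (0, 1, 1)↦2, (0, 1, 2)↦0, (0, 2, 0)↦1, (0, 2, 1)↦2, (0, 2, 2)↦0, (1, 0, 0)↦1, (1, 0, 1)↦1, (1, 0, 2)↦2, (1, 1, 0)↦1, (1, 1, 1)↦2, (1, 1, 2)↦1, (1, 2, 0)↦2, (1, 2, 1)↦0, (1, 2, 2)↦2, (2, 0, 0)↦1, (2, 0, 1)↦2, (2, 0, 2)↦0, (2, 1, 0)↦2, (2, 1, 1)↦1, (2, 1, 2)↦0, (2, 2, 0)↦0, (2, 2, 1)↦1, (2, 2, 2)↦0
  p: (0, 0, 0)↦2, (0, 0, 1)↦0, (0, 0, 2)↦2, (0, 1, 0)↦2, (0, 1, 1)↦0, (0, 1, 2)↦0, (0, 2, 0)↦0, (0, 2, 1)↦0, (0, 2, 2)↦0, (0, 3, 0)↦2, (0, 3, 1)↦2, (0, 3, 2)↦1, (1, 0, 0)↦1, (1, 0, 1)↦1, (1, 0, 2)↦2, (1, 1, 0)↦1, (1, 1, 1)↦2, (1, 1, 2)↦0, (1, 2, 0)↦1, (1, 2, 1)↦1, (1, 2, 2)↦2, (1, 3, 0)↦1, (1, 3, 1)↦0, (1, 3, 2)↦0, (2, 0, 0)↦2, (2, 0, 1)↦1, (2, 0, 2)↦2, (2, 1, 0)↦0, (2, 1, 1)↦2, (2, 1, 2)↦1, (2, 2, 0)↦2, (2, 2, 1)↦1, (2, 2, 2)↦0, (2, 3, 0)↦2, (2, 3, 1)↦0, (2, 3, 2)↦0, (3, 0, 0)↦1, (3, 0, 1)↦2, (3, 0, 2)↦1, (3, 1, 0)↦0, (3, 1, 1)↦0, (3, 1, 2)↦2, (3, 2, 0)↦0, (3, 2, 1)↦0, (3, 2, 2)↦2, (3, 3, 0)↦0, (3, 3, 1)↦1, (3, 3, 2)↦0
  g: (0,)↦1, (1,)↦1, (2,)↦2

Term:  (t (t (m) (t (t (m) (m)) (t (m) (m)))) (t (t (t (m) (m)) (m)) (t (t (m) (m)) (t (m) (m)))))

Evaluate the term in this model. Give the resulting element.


value = 1

  m = 3
  m = 3
  m = 3
  (t (m) (m)) = t(3, 3) = 2
  m = 3
  m = 3
  (t (m) (m)) = t(3, 3) = 2
  (t (t (m) (m)) (t (m) (m))) = t(2, 2) = 0
  (t (m) (t (t (m) (m)) (t (m) (m)))) = t(3, 0) = 0
  m = 3
  m = 3
  (t (m) (m)) = t(3, 3) = 2
  m = 3
  (t (t (m) (m)) (m)) = t(2, 3) = 3
  m = 3
  m = 3
  (t (m) (m)) = t(3, 3) = 2
  m = 3
  m = 3
  (t (m) (m)) = t(3, 3) = 2
  (t (t (m) (m)) (t (m) (m))) = t(2, 2) = 0
  (t (t (t (m) (m)) (m)) (t (t (m) (m)) (t (m) (m)))) = t(3, 0) = 0
  (t (t (m) (t (t (m) (m)) (t (m) (m)))) (t (t (t (m) (m)) (m)) (t (t (m) (m)) (t (m) (m))))) = t(0, 0) = 1


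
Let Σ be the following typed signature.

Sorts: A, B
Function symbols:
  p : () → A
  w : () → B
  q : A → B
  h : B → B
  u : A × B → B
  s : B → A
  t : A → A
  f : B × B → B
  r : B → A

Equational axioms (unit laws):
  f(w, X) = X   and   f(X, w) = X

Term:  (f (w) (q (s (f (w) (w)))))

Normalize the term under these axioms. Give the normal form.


normal form = (q (s (w)))

1. (f (w) (q (s (f (w) (w)))))  →  (q (s (f (w) (w))))
2. (q (s (f (w) (w))))  →  (q (s (w)))


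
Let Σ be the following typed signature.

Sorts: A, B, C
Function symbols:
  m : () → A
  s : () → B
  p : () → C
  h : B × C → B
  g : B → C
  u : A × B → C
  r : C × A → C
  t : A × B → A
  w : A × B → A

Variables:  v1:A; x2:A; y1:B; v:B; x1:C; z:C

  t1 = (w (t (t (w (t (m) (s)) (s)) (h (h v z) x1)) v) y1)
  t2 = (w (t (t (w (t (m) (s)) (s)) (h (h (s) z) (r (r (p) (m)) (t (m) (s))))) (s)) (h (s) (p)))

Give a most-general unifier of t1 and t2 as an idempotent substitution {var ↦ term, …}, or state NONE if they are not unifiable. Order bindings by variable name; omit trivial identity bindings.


{v ↦ (s), x1 ↦ (r (r (p) (m)) (t (m) (s))), y1 ↦ (h (s) (p))}


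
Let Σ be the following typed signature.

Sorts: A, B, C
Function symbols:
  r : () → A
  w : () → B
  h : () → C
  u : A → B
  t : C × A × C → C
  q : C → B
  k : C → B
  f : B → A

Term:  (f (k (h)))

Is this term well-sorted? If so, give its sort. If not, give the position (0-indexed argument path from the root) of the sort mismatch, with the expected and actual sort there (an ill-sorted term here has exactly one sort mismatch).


well-sorted; sort = A

    (h) : C
  (k (h)) : B
(f (k (h))) : A


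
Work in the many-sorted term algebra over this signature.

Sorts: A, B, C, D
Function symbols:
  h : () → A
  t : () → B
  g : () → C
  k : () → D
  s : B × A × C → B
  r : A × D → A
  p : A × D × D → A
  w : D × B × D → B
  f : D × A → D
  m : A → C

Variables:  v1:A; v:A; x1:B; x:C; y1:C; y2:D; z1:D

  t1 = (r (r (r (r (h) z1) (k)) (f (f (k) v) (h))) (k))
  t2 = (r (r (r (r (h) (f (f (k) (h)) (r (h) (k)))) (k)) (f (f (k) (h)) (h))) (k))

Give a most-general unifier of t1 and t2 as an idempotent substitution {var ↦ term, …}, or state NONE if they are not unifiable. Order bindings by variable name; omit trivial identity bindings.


{v ↦ (h), z1 ↦ (f (f (k) (h)) (r (h) (k)))}


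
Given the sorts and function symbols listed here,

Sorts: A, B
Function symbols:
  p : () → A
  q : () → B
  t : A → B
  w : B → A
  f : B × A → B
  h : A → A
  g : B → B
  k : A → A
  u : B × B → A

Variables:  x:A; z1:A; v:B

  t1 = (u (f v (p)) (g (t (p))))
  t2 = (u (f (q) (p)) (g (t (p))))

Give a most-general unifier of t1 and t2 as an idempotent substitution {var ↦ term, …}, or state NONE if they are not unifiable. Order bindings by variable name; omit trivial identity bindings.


{v ↦ (q)}


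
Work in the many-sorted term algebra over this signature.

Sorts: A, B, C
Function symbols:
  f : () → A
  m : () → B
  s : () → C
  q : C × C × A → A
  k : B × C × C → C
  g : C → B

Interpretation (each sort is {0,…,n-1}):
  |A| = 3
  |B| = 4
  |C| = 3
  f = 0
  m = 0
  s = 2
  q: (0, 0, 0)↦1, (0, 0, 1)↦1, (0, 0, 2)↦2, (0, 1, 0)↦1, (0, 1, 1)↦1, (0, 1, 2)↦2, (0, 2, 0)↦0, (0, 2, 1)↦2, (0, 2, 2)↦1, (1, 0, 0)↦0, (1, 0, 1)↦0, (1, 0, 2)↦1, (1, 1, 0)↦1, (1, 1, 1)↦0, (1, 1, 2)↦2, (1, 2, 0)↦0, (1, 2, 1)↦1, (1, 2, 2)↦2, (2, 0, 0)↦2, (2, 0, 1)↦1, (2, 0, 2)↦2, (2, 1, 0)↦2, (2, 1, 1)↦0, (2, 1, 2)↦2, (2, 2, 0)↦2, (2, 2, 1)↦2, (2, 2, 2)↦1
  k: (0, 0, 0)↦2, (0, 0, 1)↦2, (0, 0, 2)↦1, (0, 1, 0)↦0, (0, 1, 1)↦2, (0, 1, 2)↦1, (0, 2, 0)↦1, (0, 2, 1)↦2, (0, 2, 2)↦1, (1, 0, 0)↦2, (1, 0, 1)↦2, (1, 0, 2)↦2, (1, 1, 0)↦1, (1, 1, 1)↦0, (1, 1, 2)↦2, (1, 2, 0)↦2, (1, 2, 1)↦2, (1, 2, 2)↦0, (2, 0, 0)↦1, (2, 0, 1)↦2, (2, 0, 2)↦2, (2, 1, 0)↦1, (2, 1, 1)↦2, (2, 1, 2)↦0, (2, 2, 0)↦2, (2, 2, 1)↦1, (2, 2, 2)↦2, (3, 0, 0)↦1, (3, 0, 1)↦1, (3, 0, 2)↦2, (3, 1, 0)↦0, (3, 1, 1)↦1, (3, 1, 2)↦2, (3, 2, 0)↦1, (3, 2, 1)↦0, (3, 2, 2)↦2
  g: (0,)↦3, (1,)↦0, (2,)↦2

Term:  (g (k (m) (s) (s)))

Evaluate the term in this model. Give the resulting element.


  m = 0
  s = 2
  s = 2
  (k (m) (s) (s)) = k(0, 2, 2) = 1
  (g (k (m) (s) (s))) = g(1,) = 0

value = 0


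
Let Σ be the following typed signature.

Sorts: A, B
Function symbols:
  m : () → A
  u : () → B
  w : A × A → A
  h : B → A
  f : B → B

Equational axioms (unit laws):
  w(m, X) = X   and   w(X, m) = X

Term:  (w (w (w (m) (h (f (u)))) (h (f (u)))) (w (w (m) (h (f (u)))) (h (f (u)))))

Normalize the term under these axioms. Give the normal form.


1. (w (w (w (m) (h (f (u)))) (h (f (u)))) (w (w (m) (h (f (u)))) (h (f (u)))))  →  (w (w (h (f (u))) (h (f (u)))) (w (w (m) (h (f (u)))) (h (f (u)))))
2. (w (w (h (f (u))) (h (f (u)))) (w (w (m) (h (f (u)))) (h (f (u)))))  →  (w (w (h (f (u))) (h (f (u)))) (w (h (f (u))) (h (f (u)))))

normal form = (w (w (h (f (u))) (h (f (u)))) (w (h (f (u))) (h (f (u)))))


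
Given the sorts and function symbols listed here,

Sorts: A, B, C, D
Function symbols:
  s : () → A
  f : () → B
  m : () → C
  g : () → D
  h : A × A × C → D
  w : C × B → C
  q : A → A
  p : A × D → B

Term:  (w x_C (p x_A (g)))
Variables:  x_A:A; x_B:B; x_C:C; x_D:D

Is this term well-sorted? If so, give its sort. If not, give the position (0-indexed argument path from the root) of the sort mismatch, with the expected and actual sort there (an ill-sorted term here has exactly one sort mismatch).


  x_C : C
    x_A : A
    (g) : D
  (p x_A (g)) : B
(w x_C (p x_A (g))) : C

well-sorted; sort = C


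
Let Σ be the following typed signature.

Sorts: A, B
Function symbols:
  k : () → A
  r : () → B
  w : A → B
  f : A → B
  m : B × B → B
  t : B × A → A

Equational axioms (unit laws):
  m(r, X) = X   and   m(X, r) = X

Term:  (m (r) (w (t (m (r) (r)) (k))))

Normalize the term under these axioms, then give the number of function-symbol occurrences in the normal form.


size = 4

1. (m (r) (w (t (m (r) (r)) (k))))  →  (w (t (m (r) (r)) (k)))
2. (w (t (m (r) (r)) (k)))  →  (w (t (r) (k)))
normal form: (w (t (r) (k)))


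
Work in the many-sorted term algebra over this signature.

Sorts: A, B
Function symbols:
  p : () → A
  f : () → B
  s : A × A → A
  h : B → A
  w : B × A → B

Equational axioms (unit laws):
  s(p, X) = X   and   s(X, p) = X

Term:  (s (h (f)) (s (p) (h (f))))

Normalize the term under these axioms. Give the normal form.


1. (s (h (f)) (s (p) (h (f))))  →  (s (h (f)) (h (f)))

normal form = (s (h (f)) (h (f)))


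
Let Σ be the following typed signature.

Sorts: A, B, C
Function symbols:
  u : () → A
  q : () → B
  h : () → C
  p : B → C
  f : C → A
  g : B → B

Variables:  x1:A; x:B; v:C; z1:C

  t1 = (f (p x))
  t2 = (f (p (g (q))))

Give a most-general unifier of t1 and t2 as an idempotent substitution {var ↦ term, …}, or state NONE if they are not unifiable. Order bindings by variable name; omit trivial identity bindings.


{x ↦ (g (q))}


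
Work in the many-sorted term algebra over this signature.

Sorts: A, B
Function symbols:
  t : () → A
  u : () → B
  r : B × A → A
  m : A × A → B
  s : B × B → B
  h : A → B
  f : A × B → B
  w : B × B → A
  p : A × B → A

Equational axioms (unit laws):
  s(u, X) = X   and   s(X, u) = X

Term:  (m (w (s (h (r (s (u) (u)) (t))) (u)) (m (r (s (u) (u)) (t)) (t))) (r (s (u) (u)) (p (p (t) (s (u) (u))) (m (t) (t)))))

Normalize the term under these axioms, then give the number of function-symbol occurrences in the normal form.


1. (m (w (s (h (r (s (u) (u)) (t))) (u)) (m (r (s (u) (u)) (t)) (t))) (r (s (u) (u)) (p (p (t) (s (u) (u))) (m (t) (t)))))  →  (m (w (h (r (s (u) (u)) (t))) (m (r (s (u) (u)) (t)) (t))) (r (s (u) (u)) (p (p (t) (s (u) (u))) (m (t) (t)))))
2. (m (w (h (r (s (u) (u)) (t))) (m (r (s (u) (u)) (t)) (t))) (r (s (u) (u)) (p (p (t) (s (u) (u))) (m (t) (t)))))  →  (m (w (h (r (u) (t))) (m (r (s (u) (u)) (t)) (t))) (r (s (u) (u)) (p (p (t) (s (u) (u))) (m (t) (t)))))
3. (m (w (h (r (u) (t))) (m (r (s (u) (u)) (t)) (t))) (r (s (u) (u)) (p (p (t) (s (u) (u))) (m (t) (t)))))  →  (m (w (h (r (u) (t))) (m (r (u) (t)) (t))) (r (s (u) (u)) (p (p (t) (s (u) (u))) (m (t) (t)))))
4. (m (w (h (r (u) (t))) (m (r (u) (t)) (t))) (r (s (u) (u)) (p (p (t) (s (u) (u))) (m (t) (t)))))  →  (m (w (h (r (u) (t))) (m (r (u) (t)) (t))) (r (u) (p (p (t) (s (u) (u))) (m (t) (t)))))
5. (m (w (h (r (u) (t))) (m (r (u) (t)) (t))) (r (u) (p (p (t) (s (u) (u))) (m (t) (t)))))  →  (m (w (h (r (u) (t))) (m (r (u) (t)) (t))) (r (u) (p (p (t) (u)) (m (t) (t)))))
normal form: (m (w (h (r (u) (t))) (m (r (u) (t)) (t))) (r (u) (p (p (t) (u)) (m (t) (t)))))

size = 20


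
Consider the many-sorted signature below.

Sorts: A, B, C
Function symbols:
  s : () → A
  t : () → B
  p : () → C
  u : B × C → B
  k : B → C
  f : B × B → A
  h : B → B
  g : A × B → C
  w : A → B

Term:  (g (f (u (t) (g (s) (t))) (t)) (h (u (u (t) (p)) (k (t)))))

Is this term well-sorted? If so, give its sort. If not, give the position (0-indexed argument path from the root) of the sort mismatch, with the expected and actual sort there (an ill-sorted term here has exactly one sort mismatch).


      (t) : B
        (s) : A
        (t) : B
      (g (s) (t)) : C
    (u (t) (g (s) (t))) : B
    (t) : B
  (f (u (t) (g (s) (t))) (t)) : A
        (t) : B
        (p) : C
      (u (t) (p)) : B
        (t) : B
      (k (t)) : C
    (u (u (t) (p)) (k (t))) : B
  (h (u (u (t) (p)) (k (t)))) : B
(g (f (u (t) (g (s) (t))) (t)) (h (u (u (t) (p)) (k (t))))) : C

well-sorted; sort = C


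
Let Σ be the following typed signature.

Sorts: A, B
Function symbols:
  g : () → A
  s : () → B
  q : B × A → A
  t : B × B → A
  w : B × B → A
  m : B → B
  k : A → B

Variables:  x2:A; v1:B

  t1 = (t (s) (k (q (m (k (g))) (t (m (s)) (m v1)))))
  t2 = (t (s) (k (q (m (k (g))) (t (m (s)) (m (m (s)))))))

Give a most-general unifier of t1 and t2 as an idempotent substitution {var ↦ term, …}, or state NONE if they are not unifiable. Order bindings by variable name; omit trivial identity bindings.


{v1 ↦ (m (s))}


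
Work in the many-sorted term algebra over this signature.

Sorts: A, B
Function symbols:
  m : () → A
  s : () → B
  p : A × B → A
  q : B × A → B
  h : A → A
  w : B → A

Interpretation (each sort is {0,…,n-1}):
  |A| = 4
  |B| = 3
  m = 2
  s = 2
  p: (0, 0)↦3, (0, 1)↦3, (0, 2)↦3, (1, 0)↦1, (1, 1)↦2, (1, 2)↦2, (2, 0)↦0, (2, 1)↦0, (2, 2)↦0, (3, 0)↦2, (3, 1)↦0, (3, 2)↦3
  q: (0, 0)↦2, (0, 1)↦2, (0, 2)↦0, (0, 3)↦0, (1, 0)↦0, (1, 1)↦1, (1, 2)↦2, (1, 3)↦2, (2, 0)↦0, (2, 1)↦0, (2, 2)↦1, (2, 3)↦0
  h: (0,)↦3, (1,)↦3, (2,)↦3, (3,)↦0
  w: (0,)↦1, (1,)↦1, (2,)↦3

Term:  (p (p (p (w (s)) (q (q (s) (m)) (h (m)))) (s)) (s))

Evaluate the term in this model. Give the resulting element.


  s = 2
  (w (s)) = w(2,) = 3
  s = 2
  m = 2
  (q (s) (m)) = q(2, 2) = 1
  m = 2
  (h (m)) = h(2,) = 3
  (q (q (s) (m)) (h (m))) = q(1, 3) = 2
  (p (w (s)) (q (q (s) (m)) (h (m)))) = p(3, 2) = 3
  s = 2
  (p (p (w (s)) (q (q (s) (m)) (h (m)))) (s)) = p(3, 2) = 3
  s = 2
  (p (p (p (w (s)) (q (q (s) (m)) (h (m)))) (s)) (s)) = p(3, 2) = 3

value = 3


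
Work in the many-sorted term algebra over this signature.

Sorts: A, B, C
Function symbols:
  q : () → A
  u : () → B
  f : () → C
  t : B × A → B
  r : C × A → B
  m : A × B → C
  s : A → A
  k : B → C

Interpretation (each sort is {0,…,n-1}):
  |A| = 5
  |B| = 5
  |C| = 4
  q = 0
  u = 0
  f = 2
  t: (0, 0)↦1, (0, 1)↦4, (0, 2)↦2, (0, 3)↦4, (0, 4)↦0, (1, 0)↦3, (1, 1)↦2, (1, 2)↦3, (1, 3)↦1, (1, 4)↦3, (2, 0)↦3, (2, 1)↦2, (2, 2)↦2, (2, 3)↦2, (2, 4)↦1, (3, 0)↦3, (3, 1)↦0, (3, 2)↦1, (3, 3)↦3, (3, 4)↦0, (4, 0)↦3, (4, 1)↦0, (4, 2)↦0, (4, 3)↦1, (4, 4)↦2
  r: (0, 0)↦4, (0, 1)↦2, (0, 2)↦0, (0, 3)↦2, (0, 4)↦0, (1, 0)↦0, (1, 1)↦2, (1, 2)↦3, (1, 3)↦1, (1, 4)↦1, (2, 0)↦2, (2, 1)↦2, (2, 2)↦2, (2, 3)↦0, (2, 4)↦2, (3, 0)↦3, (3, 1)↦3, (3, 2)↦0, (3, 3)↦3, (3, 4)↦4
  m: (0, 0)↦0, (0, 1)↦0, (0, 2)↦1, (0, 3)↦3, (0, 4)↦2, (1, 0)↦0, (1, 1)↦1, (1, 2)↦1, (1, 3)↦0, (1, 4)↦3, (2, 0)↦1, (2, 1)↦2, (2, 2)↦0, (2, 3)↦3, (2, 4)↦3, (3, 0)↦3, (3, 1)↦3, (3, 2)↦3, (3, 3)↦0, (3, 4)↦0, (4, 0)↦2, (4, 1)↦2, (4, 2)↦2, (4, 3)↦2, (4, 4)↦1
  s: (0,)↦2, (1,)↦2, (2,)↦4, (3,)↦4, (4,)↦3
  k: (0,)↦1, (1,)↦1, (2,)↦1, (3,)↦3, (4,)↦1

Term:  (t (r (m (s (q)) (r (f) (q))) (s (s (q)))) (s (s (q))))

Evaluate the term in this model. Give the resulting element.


  q = 0
  (s (q)) = s(0,) = 2
  f = 2
  q = 0
  (r (f) (q)) = r(2, 0) = 2
  (m (s (q)) (r (f) (q))) = m(2, 2) = 0
  q = 0
  (s (q)) = s(0,) = 2
  (s (s (q))) = s(2,) = 4
  (r (m (s (q)) (r (f) (q))) (s (s (q)))) = r(0, 4) = 0
  q = 0
  (s (q)) = s(0,) = 2
  (s (s (q))) = s(2,) = 4
  (t (r (m (s (q)) (r (f) (q))) (s (s (q)))) (s (s (q)))) = t(0, 4) = 0

value = 0


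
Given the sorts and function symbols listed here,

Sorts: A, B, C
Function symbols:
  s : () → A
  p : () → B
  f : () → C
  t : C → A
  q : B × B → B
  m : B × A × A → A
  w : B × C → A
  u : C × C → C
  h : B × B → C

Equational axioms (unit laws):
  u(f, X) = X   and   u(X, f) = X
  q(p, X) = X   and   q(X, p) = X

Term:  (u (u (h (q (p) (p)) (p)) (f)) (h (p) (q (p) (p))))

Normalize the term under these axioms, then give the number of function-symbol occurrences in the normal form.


size = 7

1. (u (u (h (q (p) (p)) (p)) (f)) (h (p) (q (p) (p))))  →  (u (h (q (p) (p)) (p)) (h (p) (q (p) (p))))
2. (u (h (q (p) (p)) (p)) (h (p) (q (p) (p))))  →  (u (h (p) (p)) (h (p) (q (p) (p))))
3. (u (h (p) (p)) (h (p) (q (p) (p))))  →  (u (h (p) (p)) (h (p) (p)))
normal form: (u (h (p) (p)) (h (p) (p)))


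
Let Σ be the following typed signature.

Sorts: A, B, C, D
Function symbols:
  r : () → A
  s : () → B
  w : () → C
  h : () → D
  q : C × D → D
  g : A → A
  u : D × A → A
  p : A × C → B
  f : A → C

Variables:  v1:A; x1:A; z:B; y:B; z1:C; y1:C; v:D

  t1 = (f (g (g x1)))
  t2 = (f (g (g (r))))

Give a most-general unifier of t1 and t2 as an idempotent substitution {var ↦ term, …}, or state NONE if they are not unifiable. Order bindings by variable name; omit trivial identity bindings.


{x1 ↦ (r)}


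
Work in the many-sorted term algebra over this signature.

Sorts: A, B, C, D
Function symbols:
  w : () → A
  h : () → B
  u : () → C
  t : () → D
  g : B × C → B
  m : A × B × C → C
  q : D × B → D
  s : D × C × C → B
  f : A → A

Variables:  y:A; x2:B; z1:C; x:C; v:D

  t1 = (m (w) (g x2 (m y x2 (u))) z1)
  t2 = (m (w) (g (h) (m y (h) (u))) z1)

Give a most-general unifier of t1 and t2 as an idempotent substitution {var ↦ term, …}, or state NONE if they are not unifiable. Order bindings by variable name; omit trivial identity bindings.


{x2 ↦ (h)}


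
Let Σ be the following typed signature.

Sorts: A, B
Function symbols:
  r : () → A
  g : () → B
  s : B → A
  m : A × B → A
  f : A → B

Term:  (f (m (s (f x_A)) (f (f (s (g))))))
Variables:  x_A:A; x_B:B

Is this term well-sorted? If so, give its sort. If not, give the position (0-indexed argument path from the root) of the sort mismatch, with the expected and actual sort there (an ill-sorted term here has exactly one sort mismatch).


        x_A : A
      (f x_A) : B
    (s (f x_A)) : A
          (g) : B
        (s (g)) : A
      (f (s (g))) : B
    (f (f (s (g)))) : ✗ arg 0 at [0, 1, 0] has sort B, expected A

ill-sorted at position [0, 1, 0]: expected A, got B


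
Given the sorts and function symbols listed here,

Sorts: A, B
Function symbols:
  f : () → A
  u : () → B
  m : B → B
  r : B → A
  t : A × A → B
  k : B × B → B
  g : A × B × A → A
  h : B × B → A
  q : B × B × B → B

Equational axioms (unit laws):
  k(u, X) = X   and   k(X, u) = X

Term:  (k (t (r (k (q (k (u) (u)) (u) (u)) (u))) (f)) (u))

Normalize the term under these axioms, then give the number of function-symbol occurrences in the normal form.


size = 7

1. (k (t (r (k (q (k (u) (u)) (u) (u)) (u))) (f)) (u))  →  (t (r (k (q (k (u) (u)) (u) (u)) (u))) (f))
2. (t (r (k (q (k (u) (u)) (u) (u)) (u))) (f))  →  (t (r (q (k (u) (u)) (u) (u))) (f))
3. (t (r (q (k (u) (u)) (u) (u))) (f))  →  (t (r (q (u) (u) (u))) (f))
normal form: (t (r (q (u) (u) (u))) (f))
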